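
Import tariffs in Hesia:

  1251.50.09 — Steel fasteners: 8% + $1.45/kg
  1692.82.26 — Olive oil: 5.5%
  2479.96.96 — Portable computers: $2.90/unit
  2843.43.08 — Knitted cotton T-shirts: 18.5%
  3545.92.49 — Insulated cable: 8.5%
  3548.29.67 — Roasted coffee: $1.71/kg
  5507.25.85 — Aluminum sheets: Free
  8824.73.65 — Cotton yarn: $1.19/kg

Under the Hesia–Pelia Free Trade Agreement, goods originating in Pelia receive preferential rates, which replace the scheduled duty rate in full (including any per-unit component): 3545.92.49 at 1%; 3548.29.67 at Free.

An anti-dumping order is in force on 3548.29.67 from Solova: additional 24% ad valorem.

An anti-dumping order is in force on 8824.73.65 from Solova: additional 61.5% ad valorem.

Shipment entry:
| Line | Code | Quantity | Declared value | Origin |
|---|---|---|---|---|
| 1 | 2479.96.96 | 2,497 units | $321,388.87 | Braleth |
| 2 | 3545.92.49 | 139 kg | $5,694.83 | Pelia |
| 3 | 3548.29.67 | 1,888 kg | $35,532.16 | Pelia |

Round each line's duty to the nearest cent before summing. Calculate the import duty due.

Line 1 (2479.96.96, Braleth, 2,497 units, $321,388.87):
Base rate for 2479.96.96 is $2.90/unit.
Duty = 2,497 × $2.90 = $7,241.30.
Line 2 (3545.92.49, Pelia, 139 kg, $5,694.83):
Base rate for 3545.92.49 is 8.5%.
Origin Pelia qualifies under the Hesia–Pelia agreement and 3545.92.49 is covered: preferential rate 1% applies instead.
Duty = $5,694.83 × 1% = $56.95.
Line 3 (3548.29.67, Pelia, 1,888 kg, $35,532.16):
Base rate for 3548.29.67 is $1.71/kg.
Origin Pelia qualifies under the Hesia–Pelia agreement and 3548.29.67 is covered: preferential rate Free applies instead.
The additional-duty order on 3548.29.67 targets Solova, not Pelia; it does not apply.
Duty = $35,532.16 × 0% = $0.00.
Total = $7,241.30 + $56.95 + $0.00 = $7,298.25.

$7,298.25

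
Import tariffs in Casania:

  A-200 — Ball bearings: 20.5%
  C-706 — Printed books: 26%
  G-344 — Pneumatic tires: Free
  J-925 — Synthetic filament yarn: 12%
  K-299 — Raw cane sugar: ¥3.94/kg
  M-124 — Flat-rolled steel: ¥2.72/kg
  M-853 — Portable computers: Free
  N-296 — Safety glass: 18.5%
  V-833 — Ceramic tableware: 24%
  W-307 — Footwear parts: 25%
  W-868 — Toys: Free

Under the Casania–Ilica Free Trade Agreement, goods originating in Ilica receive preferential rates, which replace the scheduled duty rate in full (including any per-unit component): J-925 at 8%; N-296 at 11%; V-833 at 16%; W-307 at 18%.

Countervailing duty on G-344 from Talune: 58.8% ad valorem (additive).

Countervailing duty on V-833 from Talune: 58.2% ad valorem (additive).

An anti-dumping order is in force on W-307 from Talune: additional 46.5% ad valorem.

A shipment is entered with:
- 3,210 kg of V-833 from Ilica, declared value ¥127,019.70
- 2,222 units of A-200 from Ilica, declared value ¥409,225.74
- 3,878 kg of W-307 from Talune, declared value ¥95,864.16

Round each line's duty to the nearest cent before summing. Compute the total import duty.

¥172,757.30

Line 1 (V-833, Ilica, 3,210 kg, ¥127,019.70):
Base rate for V-833 is 24%.
Origin Ilica qualifies under the Casania–Ilica agreement and V-833 is covered: preferential rate 16% applies instead.
The additional-duty order on V-833 targets Talune, not Ilica; it does not apply.
Duty = ¥127,019.70 × 16% = ¥20,323.15.
Line 2 (A-200, Ilica, 2,222 units, ¥409,225.74):
Base rate for A-200 is 20.5%.
Origin Ilica is the FTA partner but A-200 is not on the preference list; base rate stands.
Duty = ¥409,225.74 × 20.5% = ¥83,891.28.
Line 3 (W-307, Talune, 3,878 kg, ¥95,864.16):
Base rate for W-307 is 25%.
W-307 has an FTA preferential rate, but origin Talune is not Ilica; base rate stands.
Additional duty on W-307 from Talune: +46.5%. Applied ad valorem rate: 25% + 46.5% = 71.5%.
Duty = ¥95,864.16 × 71.5% = ¥68,542.87.
Total = ¥20,323.15 + ¥83,891.28 + ¥68,542.87 = ¥172,757.30.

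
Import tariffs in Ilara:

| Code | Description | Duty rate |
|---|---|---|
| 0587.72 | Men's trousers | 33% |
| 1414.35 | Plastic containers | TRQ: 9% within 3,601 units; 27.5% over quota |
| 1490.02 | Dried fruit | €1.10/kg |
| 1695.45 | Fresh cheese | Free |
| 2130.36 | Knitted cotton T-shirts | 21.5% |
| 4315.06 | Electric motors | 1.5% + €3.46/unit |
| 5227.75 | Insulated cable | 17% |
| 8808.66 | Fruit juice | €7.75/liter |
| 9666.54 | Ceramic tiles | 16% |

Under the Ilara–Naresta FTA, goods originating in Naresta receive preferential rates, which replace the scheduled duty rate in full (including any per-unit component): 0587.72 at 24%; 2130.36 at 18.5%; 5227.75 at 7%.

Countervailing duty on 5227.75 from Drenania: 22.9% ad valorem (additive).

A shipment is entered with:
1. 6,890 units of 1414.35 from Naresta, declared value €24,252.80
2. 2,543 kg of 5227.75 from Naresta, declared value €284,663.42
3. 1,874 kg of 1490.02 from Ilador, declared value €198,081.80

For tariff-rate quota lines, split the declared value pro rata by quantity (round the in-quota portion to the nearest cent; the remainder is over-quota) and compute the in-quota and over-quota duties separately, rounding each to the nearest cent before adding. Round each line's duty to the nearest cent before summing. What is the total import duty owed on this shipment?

€26,312.39

Line 1 (1414.35, Naresta, 6,890 units, €24,252.80):
Code 1414.35 is under a tariff-rate quota (threshold 3,601 units). In-quota: 3,601 units at 9%; over-quota: 3,289 units at 27.5%.
Pro-rata value split: in-quota = €24,252.80 × 3,601/6,890 = €12,675.52; over-quota = €24,252.80 − €12,675.52 = €11,577.28.
In-quota duty = €12,675.52 × 9% = €1,140.80. Over-quota duty = €11,577.28 × 27.5% = €3,183.75.
Line duty = €1,140.80 + €3,183.75 = €4,324.55.
Line 2 (5227.75, Naresta, 2,543 kg, €284,663.42):
Base rate for 5227.75 is 17%.
Origin Naresta qualifies under the Ilara–Naresta agreement and 5227.75 is covered: preferential rate 7% applies instead.
The additional-duty order on 5227.75 targets Drenania, not Naresta; it does not apply.
Duty = €284,663.42 × 7% = €19,926.44.
Line 3 (1490.02, Ilador, 1,874 kg, €198,081.80):
Base rate for 1490.02 is €1.10/kg.
Duty = 1,874 × €1.10 = €2,061.40.
Total = €4,324.55 + €19,926.44 + €2,061.40 = €26,312.39.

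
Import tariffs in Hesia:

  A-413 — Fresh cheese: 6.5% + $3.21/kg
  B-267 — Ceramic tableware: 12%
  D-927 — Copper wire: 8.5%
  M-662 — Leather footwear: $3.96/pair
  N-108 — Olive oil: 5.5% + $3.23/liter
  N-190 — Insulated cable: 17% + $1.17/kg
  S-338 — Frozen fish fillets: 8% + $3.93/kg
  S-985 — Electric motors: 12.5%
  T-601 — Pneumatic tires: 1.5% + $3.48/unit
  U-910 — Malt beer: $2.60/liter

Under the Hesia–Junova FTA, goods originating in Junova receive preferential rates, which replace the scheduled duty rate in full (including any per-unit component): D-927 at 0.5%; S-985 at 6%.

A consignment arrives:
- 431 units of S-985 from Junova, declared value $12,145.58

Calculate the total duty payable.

$728.73

Line 1 (S-985, Junova, 431 units, $12,145.58):
Base rate for S-985 is 12.5%.
Origin Junova qualifies under the Hesia–Junova agreement and S-985 is covered: preferential rate 6% applies instead.
Duty = $12,145.58 × 6% = $728.73.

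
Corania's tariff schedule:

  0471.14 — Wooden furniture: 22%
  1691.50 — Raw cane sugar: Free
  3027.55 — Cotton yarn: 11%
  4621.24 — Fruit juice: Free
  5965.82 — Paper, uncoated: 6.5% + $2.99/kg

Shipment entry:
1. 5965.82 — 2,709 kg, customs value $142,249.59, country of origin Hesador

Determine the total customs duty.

Line 1 (5965.82, Hesador, 2,709 kg, $142,249.59):
Base rate for 5965.82 is 6.5% + $2.99/kg.
Duty = $142,249.59 × 6.5% + 2,709 × $2.99 = $17,346.13.

$17,346.13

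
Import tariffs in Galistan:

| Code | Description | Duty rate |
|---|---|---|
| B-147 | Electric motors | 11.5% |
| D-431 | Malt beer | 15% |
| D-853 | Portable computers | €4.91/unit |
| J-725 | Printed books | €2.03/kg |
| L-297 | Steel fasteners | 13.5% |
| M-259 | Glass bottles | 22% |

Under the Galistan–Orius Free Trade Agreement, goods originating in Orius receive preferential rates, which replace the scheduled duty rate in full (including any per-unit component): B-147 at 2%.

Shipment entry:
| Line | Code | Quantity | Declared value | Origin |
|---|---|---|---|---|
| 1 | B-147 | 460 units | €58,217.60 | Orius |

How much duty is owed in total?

€1,164.35

Line 1 (B-147, Orius, 460 units, €58,217.60):
Base rate for B-147 is 11.5%.
Origin Orius qualifies under the Galistan–Orius agreement and B-147 is covered: preferential rate 2% applies instead.
Duty = €58,217.60 × 2% = €1,164.35.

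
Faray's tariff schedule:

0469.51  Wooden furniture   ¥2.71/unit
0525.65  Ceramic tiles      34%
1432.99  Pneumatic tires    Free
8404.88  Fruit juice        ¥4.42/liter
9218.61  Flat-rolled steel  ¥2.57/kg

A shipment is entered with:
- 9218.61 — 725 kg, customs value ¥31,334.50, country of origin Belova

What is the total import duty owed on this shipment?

Line 1 (9218.61, Belova, 725 kg, ¥31,334.50):
Base rate for 9218.61 is ¥2.57/kg.
Duty = 725 × ¥2.57 = ¥1,863.25.

¥1,863.25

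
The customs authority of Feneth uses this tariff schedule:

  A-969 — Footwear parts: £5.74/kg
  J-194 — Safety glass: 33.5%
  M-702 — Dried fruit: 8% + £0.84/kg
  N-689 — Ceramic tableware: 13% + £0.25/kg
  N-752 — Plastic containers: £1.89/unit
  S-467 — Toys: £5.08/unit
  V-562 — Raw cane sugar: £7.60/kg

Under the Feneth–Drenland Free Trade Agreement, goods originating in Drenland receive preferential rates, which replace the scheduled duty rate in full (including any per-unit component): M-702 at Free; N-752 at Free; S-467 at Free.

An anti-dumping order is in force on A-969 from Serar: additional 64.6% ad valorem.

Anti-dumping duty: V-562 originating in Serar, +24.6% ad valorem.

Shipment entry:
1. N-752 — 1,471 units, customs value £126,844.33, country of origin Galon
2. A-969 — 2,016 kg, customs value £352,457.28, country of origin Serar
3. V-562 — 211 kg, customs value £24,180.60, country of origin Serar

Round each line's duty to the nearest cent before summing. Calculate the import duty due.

£249,591.46

Line 1 (N-752, Galon, 1,471 units, £126,844.33):
Base rate for N-752 is £1.89/unit.
N-752 has an FTA preferential rate, but origin Galon is not Drenland; base rate stands.
Duty = 1,471 × £1.89 = £2,780.19.
Line 2 (A-969, Serar, 2,016 kg, £352,457.28):
Base rate for A-969 is £5.74/kg.
Additional duty on A-969 from Serar: +64.6% ad valorem. Applied ad valorem rate = 64.6%.
Duty = £352,457.28 × 64.6% + 2,016 × £5.74 = £239,259.24.
Line 3 (V-562, Serar, 211 kg, £24,180.60):
Base rate for V-562 is £7.60/kg.
Additional duty on V-562 from Serar: +24.6% ad valorem. Applied ad valorem rate = 24.6%.
Duty = £24,180.60 × 24.6% + 211 × £7.60 = £7,552.03.
Total = £2,780.19 + £239,259.24 + £7,552.03 = £249,591.46.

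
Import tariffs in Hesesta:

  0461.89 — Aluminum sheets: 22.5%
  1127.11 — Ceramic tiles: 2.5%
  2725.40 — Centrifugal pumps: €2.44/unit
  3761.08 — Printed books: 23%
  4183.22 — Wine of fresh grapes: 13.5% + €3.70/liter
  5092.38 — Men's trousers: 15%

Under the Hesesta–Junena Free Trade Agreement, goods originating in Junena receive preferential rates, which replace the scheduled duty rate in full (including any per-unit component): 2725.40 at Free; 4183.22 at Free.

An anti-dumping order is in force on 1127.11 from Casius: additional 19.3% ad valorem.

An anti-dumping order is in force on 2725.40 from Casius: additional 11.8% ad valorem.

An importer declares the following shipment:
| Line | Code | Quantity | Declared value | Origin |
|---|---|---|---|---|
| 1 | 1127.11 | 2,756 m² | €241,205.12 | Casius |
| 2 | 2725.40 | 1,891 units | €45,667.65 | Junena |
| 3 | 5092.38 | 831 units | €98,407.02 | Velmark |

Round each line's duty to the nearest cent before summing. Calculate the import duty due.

€67,343.77

Line 1 (1127.11, Casius, 2,756 m², €241,205.12):
Base rate for 1127.11 is 2.5%.
Additional duty on 1127.11 from Casius: +19.3%. Applied ad valorem rate: 2.5% + 19.3% = 21.8%.
Duty = €241,205.12 × 21.8% = €52,582.72.
Line 2 (2725.40, Junena, 1,891 units, €45,667.65):
Base rate for 2725.40 is €2.44/unit.
Origin Junena qualifies under the Hesesta–Junena agreement and 2725.40 is covered: preferential rate Free applies instead.
The additional-duty order on 2725.40 targets Casius, not Junena; it does not apply.
Duty = €45,667.65 × 0% = €0.00.
Line 3 (5092.38, Velmark, 831 units, €98,407.02):
Base rate for 5092.38 is 15%.
Duty = €98,407.02 × 15% = €14,761.05.
Total = €52,582.72 + €0.00 + €14,761.05 = €67,343.77.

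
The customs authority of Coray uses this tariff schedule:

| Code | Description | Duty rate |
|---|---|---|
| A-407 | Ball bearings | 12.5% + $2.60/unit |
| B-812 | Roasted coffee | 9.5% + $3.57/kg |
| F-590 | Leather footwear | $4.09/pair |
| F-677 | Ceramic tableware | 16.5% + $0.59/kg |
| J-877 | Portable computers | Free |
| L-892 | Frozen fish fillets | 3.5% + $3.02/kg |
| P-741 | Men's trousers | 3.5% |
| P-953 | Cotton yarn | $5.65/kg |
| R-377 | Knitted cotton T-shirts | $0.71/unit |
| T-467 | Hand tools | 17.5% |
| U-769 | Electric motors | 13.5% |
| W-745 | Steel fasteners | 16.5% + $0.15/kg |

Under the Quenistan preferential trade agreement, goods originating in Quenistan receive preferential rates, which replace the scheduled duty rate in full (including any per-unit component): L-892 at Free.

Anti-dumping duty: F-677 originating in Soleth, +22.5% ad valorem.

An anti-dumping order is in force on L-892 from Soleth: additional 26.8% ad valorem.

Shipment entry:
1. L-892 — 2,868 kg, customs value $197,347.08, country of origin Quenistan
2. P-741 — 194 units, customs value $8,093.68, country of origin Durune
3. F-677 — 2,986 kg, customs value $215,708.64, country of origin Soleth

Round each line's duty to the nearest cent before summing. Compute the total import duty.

Line 1 (L-892, Quenistan, 2,868 kg, $197,347.08):
Base rate for L-892 is 3.5% + $3.02/kg.
Origin Quenistan qualifies under the Coray–Quenistan agreement and L-892 is covered: preferential rate Free applies instead.
The additional-duty order on L-892 targets Soleth, not Quenistan; it does not apply.
Duty = $197,347.08 × 0% = $0.00.
Line 2 (P-741, Durune, 194 units, $8,093.68):
Base rate for P-741 is 3.5%.
Duty = $8,093.68 × 3.5% = $283.28.
Line 3 (F-677, Soleth, 2,986 kg, $215,708.64):
Base rate for F-677 is 16.5% + $0.59/kg.
Additional duty on F-677 from Soleth: +22.5%. Applied ad valorem rate: 16.5% + 22.5% = 39%.
Duty = $215,708.64 × 39% + 2,986 × $0.59 = $85,888.11.
Total = $0.00 + $283.28 + $85,888.11 = $86,171.39.

$86,171.39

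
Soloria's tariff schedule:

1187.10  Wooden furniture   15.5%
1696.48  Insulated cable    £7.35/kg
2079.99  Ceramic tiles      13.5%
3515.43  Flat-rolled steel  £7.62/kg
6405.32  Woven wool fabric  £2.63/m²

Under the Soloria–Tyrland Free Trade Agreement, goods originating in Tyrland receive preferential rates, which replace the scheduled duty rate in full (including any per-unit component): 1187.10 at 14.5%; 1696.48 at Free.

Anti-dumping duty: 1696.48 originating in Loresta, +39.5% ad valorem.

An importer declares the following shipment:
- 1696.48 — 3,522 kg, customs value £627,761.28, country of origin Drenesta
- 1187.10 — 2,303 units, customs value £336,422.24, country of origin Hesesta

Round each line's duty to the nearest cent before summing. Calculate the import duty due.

£78,032.15

Line 1 (1696.48, Drenesta, 3,522 kg, £627,761.28):
Base rate for 1696.48 is £7.35/kg.
1696.48 has an FTA preferential rate, but origin Drenesta is not Tyrland; base rate stands.
The additional-duty order on 1696.48 targets Loresta, not Drenesta; it does not apply.
Duty = 3,522 × £7.35 = £25,886.70.
Line 2 (1187.10, Hesesta, 2,303 units, £336,422.24):
Base rate for 1187.10 is 15.5%.
1187.10 has an FTA preferential rate, but origin Hesesta is not Tyrland; base rate stands.
Duty = £336,422.24 × 15.5% = £52,145.45.
Total = £25,886.70 + £52,145.45 = £78,032.15.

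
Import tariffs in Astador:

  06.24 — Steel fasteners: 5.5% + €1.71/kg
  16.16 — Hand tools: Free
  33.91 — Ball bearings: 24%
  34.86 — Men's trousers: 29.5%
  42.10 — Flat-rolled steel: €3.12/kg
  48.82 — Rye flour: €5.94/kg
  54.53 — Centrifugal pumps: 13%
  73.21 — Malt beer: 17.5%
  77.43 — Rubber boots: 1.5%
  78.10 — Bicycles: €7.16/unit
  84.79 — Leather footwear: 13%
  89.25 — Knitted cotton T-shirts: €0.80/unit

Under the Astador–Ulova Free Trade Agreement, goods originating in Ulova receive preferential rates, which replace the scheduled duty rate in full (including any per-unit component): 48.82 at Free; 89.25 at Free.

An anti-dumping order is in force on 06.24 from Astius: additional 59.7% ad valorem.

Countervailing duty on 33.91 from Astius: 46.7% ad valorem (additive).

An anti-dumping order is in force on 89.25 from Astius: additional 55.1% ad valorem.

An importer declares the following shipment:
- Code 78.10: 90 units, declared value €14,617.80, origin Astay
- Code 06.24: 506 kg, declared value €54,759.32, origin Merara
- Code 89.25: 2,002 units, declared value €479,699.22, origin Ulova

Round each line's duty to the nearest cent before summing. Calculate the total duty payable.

Line 1 (78.10, Astay, 90 units, €14,617.80):
Base rate for 78.10 is €7.16/unit.
Duty = 90 × €7.16 = €644.40.
Line 2 (06.24, Merara, 506 kg, €54,759.32):
Base rate for 06.24 is 5.5% + €1.71/kg.
The additional-duty order on 06.24 targets Astius, not Merara; it does not apply.
Duty = €54,759.32 × 5.5% + 506 × €1.71 = €3,877.02.
Line 3 (89.25, Ulova, 2,002 units, €479,699.22):
Base rate for 89.25 is €0.80/unit.
Origin Ulova qualifies under the Astador–Ulova agreement and 89.25 is covered: preferential rate Free applies instead.
The additional-duty order on 89.25 targets Astius, not Ulova; it does not apply.
Duty = €479,699.22 × 0% = €0.00.
Total = €644.40 + €3,877.02 + €0.00 = €4,521.42.

€4,521.42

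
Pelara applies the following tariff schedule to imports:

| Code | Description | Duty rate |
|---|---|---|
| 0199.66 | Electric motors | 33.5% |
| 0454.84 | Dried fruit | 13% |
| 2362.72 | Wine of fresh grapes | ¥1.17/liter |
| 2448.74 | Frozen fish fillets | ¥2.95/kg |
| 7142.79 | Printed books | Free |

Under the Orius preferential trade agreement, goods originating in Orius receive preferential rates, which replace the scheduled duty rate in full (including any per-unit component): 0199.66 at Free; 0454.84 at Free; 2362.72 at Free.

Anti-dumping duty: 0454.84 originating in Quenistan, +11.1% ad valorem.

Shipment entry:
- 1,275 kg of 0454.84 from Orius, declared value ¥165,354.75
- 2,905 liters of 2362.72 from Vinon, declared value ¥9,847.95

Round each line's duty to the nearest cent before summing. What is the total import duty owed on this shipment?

Line 1 (0454.84, Orius, 1,275 kg, ¥165,354.75):
Base rate for 0454.84 is 13%.
Origin Orius qualifies under the Pelara–Orius agreement and 0454.84 is covered: preferential rate Free applies instead.
The additional-duty order on 0454.84 targets Quenistan, not Orius; it does not apply.
Duty = ¥165,354.75 × 0% = ¥0.00.
Line 2 (2362.72, Vinon, 2,905 liters, ¥9,847.95):
Base rate for 2362.72 is ¥1.17/liter.
2362.72 has an FTA preferential rate, but origin Vinon is not Orius; base rate stands.
Duty = 2,905 × ¥1.17 = ¥3,398.85.
Total = ¥0.00 + ¥3,398.85 = ¥3,398.85.

¥3,398.85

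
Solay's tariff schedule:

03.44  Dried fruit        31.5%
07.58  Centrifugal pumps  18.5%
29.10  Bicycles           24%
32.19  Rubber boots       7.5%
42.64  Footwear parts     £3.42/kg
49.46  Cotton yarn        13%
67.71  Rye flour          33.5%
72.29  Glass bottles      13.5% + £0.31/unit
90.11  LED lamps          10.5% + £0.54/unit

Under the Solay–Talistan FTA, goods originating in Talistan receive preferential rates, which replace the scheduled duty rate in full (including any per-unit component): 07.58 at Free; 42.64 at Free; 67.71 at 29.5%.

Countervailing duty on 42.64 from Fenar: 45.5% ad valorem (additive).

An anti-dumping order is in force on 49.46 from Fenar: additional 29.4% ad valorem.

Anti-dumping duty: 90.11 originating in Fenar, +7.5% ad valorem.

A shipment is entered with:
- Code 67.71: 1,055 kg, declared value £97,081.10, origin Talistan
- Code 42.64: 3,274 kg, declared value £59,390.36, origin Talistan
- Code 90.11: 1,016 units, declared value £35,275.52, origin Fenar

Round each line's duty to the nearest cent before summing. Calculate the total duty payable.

Line 1 (67.71, Talistan, 1,055 kg, £97,081.10):
Base rate for 67.71 is 33.5%.
Origin Talistan qualifies under the Solay–Talistan agreement and 67.71 is covered: preferential rate 29.5% applies instead.
Duty = £97,081.10 × 29.5% = £28,638.92.
Line 2 (42.64, Talistan, 3,274 kg, £59,390.36):
Base rate for 42.64 is £3.42/kg.
Origin Talistan qualifies under the Solay–Talistan agreement and 42.64 is covered: preferential rate Free applies instead.
The additional-duty order on 42.64 targets Fenar, not Talistan; it does not apply.
Duty = £59,390.36 × 0% = £0.00.
Line 3 (90.11, Fenar, 1,016 units, £35,275.52):
Base rate for 90.11 is 10.5% + £0.54/unit.
Additional duty on 90.11 from Fenar: +7.5%. Applied ad valorem rate: 10.5% + 7.5% = 18%.
Duty = £35,275.52 × 18% + 1,016 × £0.54 = £6,898.23.
Total = £28,638.92 + £0.00 + £6,898.23 = £35,537.15.

£35,537.15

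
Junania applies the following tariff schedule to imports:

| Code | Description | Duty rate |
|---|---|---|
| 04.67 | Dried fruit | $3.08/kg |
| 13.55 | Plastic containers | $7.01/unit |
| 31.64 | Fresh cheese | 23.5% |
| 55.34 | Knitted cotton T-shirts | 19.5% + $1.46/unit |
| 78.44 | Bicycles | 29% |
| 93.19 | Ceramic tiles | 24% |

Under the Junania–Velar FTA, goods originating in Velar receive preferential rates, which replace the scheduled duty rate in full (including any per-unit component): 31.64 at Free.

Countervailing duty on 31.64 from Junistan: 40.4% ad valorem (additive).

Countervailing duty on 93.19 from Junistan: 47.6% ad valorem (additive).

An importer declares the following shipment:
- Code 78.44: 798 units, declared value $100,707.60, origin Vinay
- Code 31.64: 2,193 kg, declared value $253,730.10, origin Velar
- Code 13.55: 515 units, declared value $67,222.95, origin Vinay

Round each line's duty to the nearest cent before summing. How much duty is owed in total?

Line 1 (78.44, Vinay, 798 units, $100,707.60):
Base rate for 78.44 is 29%.
Duty = $100,707.60 × 29% = $29,205.20.
Line 2 (31.64, Velar, 2,193 kg, $253,730.10):
Base rate for 31.64 is 23.5%.
Origin Velar qualifies under the Junania–Velar agreement and 31.64 is covered: preferential rate Free applies instead.
The additional-duty order on 31.64 targets Junistan, not Velar; it does not apply.
Duty = $253,730.10 × 0% = $0.00.
Line 3 (13.55, Vinay, 515 units, $67,222.95):
Base rate for 13.55 is $7.01/unit.
Duty = 515 × $7.01 = $3,610.15.
Total = $29,205.20 + $0.00 + $3,610.15 = $32,815.35.

$32,815.35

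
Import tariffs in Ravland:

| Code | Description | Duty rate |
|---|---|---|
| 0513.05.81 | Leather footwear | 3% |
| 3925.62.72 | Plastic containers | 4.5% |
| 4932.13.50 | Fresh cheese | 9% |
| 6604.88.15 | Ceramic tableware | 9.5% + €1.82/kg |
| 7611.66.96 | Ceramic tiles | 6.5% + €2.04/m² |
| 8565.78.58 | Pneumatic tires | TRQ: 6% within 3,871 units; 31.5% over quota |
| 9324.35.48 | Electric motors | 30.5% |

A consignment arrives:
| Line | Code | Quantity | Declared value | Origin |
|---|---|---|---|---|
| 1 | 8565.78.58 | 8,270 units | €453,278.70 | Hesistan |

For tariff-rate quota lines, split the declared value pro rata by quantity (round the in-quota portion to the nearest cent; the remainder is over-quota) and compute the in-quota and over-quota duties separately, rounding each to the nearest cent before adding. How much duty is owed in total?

€88,679.56

Line 1 (8565.78.58, Hesistan, 8,270 units, €453,278.70):
Code 8565.78.58 is under a tariff-rate quota (threshold 3,871 units). In-quota: 3,871 units at 6%; over-quota: 4,399 units at 31.5%.
Pro-rata value split: in-quota = €453,278.70 × 3,871/8,270 = €212,169.51; over-quota = €453,278.70 − €212,169.51 = €241,109.19.
In-quota duty = €212,169.51 × 6% = €12,730.17. Over-quota duty = €241,109.19 × 31.5% = €75,949.39.
Line duty = €12,730.17 + €75,949.39 = €88,679.56.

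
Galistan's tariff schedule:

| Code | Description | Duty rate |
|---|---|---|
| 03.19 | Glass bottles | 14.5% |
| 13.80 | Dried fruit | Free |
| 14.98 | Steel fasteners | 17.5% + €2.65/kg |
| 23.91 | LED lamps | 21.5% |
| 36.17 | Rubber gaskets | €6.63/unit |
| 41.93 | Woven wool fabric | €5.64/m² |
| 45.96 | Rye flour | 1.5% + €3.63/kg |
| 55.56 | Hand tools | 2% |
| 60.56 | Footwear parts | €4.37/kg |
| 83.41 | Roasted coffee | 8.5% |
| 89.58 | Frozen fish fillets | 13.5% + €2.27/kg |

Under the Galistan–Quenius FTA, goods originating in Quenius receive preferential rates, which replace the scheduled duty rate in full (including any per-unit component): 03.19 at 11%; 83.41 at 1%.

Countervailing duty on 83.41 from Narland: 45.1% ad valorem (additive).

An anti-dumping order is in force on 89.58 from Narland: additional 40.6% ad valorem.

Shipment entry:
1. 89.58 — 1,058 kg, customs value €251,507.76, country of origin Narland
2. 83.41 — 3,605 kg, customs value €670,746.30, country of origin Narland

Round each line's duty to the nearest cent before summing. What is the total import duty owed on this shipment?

€497,987.38

Line 1 (89.58, Narland, 1,058 kg, €251,507.76):
Base rate for 89.58 is 13.5% + €2.27/kg.
Additional duty on 89.58 from Narland: +40.6%. Applied ad valorem rate: 13.5% + 40.6% = 54.1%.
Duty = €251,507.76 × 54.1% + 1,058 × €2.27 = €138,467.36.
Line 2 (83.41, Narland, 3,605 kg, €670,746.30):
Base rate for 83.41 is 8.5%.
83.41 has an FTA preferential rate, but origin Narland is not Quenius; base rate stands.
Additional duty on 83.41 from Narland: +45.1%. Applied ad valorem rate: 8.5% + 45.1% = 53.6%.
Duty = €670,746.30 × 53.6% = €359,520.02.
Total = €138,467.36 + €359,520.02 = €497,987.38.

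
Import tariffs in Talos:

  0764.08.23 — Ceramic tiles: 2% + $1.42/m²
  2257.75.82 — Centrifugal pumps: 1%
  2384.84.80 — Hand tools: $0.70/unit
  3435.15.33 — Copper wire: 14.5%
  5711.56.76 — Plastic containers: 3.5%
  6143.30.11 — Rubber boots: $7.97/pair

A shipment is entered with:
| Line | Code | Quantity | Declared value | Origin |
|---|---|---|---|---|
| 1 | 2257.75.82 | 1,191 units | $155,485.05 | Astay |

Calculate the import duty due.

Line 1 (2257.75.82, Astay, 1,191 units, $155,485.05):
Base rate for 2257.75.82 is 1%.
Duty = $155,485.05 × 1% = $1,554.85.

$1,554.85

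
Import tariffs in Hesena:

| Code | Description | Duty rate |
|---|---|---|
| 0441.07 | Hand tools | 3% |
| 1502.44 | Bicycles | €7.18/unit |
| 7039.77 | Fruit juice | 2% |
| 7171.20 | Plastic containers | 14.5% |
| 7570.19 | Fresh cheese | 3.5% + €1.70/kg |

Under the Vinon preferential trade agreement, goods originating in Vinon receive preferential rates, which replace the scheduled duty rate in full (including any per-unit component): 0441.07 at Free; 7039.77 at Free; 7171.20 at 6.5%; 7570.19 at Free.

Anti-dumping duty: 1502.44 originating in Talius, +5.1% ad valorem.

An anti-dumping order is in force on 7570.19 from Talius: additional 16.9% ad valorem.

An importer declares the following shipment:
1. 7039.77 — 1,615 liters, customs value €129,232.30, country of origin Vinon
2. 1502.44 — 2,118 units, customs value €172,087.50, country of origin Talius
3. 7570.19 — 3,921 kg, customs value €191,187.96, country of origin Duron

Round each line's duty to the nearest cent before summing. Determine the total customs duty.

€37,340.98

Line 1 (7039.77, Vinon, 1,615 liters, €129,232.30):
Base rate for 7039.77 is 2%.
Origin Vinon qualifies under the Hesena–Vinon agreement and 7039.77 is covered: preferential rate Free applies instead.
Duty = €129,232.30 × 0% = €0.00.
Line 2 (1502.44, Talius, 2,118 units, €172,087.50):
Base rate for 1502.44 is €7.18/unit.
Additional duty on 1502.44 from Talius: +5.1% ad valorem. Applied ad valorem rate = 5.1%.
Duty = €172,087.50 × 5.1% + 2,118 × €7.18 = €23,983.70.
Line 3 (7570.19, Duron, 3,921 kg, €191,187.96):
Base rate for 7570.19 is 3.5% + €1.70/kg.
7570.19 has an FTA preferential rate, but origin Duron is not Vinon; base rate stands.
The additional-duty order on 7570.19 targets Talius, not Duron; it does not apply.
Duty = €191,187.96 × 3.5% + 3,921 × €1.70 = €13,357.28.
Total = €0.00 + €23,983.70 + €13,357.28 = €37,340.98.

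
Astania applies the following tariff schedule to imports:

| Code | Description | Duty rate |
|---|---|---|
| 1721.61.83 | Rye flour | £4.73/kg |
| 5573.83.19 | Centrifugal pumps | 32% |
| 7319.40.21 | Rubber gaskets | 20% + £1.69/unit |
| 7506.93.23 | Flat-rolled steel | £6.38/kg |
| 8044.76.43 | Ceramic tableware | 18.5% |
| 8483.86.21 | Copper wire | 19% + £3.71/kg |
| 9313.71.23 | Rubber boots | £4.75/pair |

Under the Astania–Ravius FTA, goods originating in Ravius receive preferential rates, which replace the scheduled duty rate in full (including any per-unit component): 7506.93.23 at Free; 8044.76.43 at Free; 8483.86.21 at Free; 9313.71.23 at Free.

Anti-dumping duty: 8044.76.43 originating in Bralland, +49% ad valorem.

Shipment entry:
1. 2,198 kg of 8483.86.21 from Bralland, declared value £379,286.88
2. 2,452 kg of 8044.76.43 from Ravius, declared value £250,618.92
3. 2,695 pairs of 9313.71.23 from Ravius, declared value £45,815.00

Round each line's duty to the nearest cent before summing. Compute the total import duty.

£80,219.09

Line 1 (8483.86.21, Bralland, 2,198 kg, £379,286.88):
Base rate for 8483.86.21 is 19% + £3.71/kg.
8483.86.21 has an FTA preferential rate, but origin Bralland is not Ravius; base rate stands.
Duty = £379,286.88 × 19% + 2,198 × £3.71 = £80,219.09.
Line 2 (8044.76.43, Ravius, 2,452 kg, £250,618.92):
Base rate for 8044.76.43 is 18.5%.
Origin Ravius qualifies under the Astania–Ravius agreement and 8044.76.43 is covered: preferential rate Free applies instead.
The additional-duty order on 8044.76.43 targets Bralland, not Ravius; it does not apply.
Duty = £250,618.92 × 0% = £0.00.
Line 3 (9313.71.23, Ravius, 2,695 pairs, £45,815.00):
Base rate for 9313.71.23 is £4.75/pair.
Origin Ravius qualifies under the Astania–Ravius agreement and 9313.71.23 is covered: preferential rate Free applies instead.
Duty = £45,815.00 × 0% = £0.00.
Total = £80,219.09 + £0.00 + £0.00 = £80,219.09.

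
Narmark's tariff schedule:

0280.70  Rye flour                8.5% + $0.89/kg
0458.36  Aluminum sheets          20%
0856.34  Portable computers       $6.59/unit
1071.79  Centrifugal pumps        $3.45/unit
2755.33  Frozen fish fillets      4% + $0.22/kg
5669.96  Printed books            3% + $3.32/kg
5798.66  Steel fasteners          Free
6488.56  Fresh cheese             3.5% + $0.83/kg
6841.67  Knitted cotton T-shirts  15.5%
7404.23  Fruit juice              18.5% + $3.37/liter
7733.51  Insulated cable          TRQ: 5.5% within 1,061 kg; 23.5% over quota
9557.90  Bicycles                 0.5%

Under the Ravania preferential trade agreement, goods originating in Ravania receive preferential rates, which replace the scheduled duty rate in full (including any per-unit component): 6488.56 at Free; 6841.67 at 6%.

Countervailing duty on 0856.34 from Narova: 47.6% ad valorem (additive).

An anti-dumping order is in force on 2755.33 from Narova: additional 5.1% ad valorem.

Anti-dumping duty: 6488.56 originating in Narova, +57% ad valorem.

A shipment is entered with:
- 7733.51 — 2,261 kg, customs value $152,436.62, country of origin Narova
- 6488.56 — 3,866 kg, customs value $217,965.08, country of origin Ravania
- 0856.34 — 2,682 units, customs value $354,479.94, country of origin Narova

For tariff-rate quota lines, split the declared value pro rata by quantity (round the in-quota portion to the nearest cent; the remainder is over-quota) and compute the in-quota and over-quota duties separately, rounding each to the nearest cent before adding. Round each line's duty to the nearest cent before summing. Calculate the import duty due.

Line 1 (7733.51, Narova, 2,261 kg, $152,436.62):
Code 7733.51 is under a tariff-rate quota (threshold 1,061 kg). In-quota: 1,061 kg at 5.5%; over-quota: 1,200 kg at 23.5%.
Pro-rata value split: in-quota = $152,436.62 × 1,061/2,261 = $71,532.62; over-quota = $152,436.62 − $71,532.62 = $80,904.00.
In-quota duty = $71,532.62 × 5.5% = $3,934.29. Over-quota duty = $80,904.00 × 23.5% = $19,012.44.
Line duty = $3,934.29 + $19,012.44 = $22,946.73.
Line 2 (6488.56, Ravania, 3,866 kg, $217,965.08):
Base rate for 6488.56 is 3.5% + $0.83/kg.
Origin Ravania qualifies under the Narmark–Ravania agreement and 6488.56 is covered: preferential rate Free applies instead.
The additional-duty order on 6488.56 targets Narova, not Ravania; it does not apply.
Duty = $217,965.08 × 0% = $0.00.
Line 3 (0856.34, Narova, 2,682 units, $354,479.94):
Base rate for 0856.34 is $6.59/unit.
Additional duty on 0856.34 from Narova: +47.6% ad valorem. Applied ad valorem rate = 47.6%.
Duty = $354,479.94 × 47.6% + 2,682 × $6.59 = $186,406.83.
Total = $22,946.73 + $0.00 + $186,406.83 = $209,353.56.

$209,353.56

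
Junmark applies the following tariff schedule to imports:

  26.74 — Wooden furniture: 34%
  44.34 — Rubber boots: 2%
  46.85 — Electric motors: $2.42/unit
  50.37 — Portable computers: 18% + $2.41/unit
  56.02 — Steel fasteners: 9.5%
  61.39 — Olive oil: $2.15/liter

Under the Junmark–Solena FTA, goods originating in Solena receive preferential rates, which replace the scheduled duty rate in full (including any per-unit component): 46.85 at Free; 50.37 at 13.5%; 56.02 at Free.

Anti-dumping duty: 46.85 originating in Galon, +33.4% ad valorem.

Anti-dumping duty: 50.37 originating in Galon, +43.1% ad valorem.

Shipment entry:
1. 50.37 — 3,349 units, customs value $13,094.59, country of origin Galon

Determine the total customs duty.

Line 1 (50.37, Galon, 3,349 units, $13,094.59):
Base rate for 50.37 is 18% + $2.41/unit.
50.37 has an FTA preferential rate, but origin Galon is not Solena; base rate stands.
Additional duty on 50.37 from Galon: +43.1%. Applied ad valorem rate: 18% + 43.1% = 61.1%.
Duty = $13,094.59 × 61.1% + 3,349 × $2.41 = $16,071.88.

$16,071.88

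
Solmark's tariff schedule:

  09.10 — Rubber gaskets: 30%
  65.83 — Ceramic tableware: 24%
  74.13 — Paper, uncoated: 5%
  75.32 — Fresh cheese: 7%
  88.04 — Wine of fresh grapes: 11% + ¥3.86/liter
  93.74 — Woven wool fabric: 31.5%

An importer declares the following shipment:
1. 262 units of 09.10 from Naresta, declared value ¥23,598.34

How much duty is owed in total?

¥7,079.50

Line 1 (09.10, Naresta, 262 units, ¥23,598.34):
Base rate for 09.10 is 30%.
Duty = ¥23,598.34 × 30% = ¥7,079.50.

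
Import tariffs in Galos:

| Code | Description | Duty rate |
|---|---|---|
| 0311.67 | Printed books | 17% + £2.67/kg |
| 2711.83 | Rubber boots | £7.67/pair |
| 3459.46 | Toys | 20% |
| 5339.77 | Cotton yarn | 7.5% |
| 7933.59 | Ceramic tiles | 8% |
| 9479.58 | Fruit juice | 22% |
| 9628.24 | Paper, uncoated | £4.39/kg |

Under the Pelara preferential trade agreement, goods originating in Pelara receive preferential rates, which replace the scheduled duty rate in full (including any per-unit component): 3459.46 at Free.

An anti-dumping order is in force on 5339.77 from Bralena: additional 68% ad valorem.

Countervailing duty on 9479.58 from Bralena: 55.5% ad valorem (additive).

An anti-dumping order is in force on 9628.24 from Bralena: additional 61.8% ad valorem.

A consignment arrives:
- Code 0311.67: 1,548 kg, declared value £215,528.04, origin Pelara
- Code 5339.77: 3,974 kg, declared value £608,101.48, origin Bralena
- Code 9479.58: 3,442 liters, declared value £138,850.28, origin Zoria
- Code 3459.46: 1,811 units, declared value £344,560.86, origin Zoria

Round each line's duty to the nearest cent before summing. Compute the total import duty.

Line 1 (0311.67, Pelara, 1,548 kg, £215,528.04):
Base rate for 0311.67 is 17% + £2.67/kg.
Origin Pelara is the FTA partner but 0311.67 is not on the preference list; base rate stands.
Duty = £215,528.04 × 17% + 1,548 × £2.67 = £40,772.93.
Line 2 (5339.77, Bralena, 3,974 kg, £608,101.48):
Base rate for 5339.77 is 7.5%.
Additional duty on 5339.77 from Bralena: +68%. Applied ad valorem rate: 7.5% + 68% = 75.5%.
Duty = £608,101.48 × 75.5% = £459,116.62.
Line 3 (9479.58, Zoria, 3,442 liters, £138,850.28):
Base rate for 9479.58 is 22%.
The additional-duty order on 9479.58 targets Bralena, not Zoria; it does not apply.
Duty = £138,850.28 × 22% = £30,547.06.
Line 4 (3459.46, Zoria, 1,811 units, £344,560.86):
Base rate for 3459.46 is 20%.
3459.46 has an FTA preferential rate, but origin Zoria is not Pelara; base rate stands.
Duty = £344,560.86 × 20% = £68,912.17.
Total = £40,772.93 + £459,116.62 + £30,547.06 + £68,912.17 = £599,348.78.

£599,348.78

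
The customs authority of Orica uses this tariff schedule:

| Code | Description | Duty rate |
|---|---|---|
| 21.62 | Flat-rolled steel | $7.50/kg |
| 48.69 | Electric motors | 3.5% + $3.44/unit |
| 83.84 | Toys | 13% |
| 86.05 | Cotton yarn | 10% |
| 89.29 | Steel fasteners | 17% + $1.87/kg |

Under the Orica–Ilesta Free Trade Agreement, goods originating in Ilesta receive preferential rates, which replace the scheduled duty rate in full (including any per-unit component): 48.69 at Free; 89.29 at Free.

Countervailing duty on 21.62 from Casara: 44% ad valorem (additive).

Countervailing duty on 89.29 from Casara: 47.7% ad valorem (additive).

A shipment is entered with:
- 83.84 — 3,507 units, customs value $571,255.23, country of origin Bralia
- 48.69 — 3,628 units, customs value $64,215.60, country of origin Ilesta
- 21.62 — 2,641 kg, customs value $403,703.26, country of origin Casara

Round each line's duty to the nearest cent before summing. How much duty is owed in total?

$271,700.11

Line 1 (83.84, Bralia, 3,507 units, $571,255.23):
Base rate for 83.84 is 13%.
Duty = $571,255.23 × 13% = $74,263.18.
Line 2 (48.69, Ilesta, 3,628 units, $64,215.60):
Base rate for 48.69 is 3.5% + $3.44/unit.
Origin Ilesta qualifies under the Orica–Ilesta agreement and 48.69 is covered: preferential rate Free applies instead.
Duty = $64,215.60 × 0% = $0.00.
Line 3 (21.62, Casara, 2,641 kg, $403,703.26):
Base rate for 21.62 is $7.50/kg.
Additional duty on 21.62 from Casara: +44% ad valorem. Applied ad valorem rate = 44%.
Duty = $403,703.26 × 44% + 2,641 × $7.50 = $197,436.93.
Total = $74,263.18 + $0.00 + $197,436.93 = $271,700.11.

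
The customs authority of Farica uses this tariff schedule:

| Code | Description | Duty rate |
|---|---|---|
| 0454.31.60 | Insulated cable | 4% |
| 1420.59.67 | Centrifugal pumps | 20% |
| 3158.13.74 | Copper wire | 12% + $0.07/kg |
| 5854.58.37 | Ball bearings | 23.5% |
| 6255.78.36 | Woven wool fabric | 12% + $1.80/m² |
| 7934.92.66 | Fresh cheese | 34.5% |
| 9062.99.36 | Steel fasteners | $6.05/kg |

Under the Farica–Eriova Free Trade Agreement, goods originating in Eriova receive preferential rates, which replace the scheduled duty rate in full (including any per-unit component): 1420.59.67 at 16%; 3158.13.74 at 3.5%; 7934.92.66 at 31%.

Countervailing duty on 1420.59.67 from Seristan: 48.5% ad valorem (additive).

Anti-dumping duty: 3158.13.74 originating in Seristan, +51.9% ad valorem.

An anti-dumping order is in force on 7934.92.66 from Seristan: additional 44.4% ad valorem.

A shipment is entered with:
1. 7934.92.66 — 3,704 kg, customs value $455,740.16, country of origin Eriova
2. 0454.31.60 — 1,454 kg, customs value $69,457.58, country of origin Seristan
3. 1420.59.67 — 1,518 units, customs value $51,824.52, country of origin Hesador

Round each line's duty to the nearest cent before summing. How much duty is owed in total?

Line 1 (7934.92.66, Eriova, 3,704 kg, $455,740.16):
Base rate for 7934.92.66 is 34.5%.
Origin Eriova qualifies under the Farica–Eriova agreement and 7934.92.66 is covered: preferential rate 31% applies instead.
The additional-duty order on 7934.92.66 targets Seristan, not Eriova; it does not apply.
Duty = $455,740.16 × 31% = $141,279.45.
Line 2 (0454.31.60, Seristan, 1,454 kg, $69,457.58):
Base rate for 0454.31.60 is 4%.
Duty = $69,457.58 × 4% = $2,778.30.
Line 3 (1420.59.67, Hesador, 1,518 units, $51,824.52):
Base rate for 1420.59.67 is 20%.
1420.59.67 has an FTA preferential rate, but origin Hesador is not Eriova; base rate stands.
The additional-duty order on 1420.59.67 targets Seristan, not Hesador; it does not apply.
Duty = $51,824.52 × 20% = $10,364.90.
Total = $141,279.45 + $2,778.30 + $10,364.90 = $154,422.65.

$154,422.65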